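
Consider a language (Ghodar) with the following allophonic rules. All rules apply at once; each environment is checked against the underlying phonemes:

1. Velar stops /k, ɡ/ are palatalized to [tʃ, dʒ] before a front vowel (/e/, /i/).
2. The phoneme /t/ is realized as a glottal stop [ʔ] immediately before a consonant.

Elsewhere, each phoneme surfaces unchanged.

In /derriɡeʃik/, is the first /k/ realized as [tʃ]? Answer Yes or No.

No

/k/ (word-final) fails the environment for rule 1, so it stays [k].
The actual realization is [k], not [tʃ].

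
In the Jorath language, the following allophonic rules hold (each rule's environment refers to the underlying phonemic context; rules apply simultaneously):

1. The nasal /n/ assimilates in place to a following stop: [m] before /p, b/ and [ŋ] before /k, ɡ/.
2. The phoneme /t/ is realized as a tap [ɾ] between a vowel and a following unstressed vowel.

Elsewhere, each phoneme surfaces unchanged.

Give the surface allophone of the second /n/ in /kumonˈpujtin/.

/n/ — word-final; rule 1 does not apply here → [n].

[n]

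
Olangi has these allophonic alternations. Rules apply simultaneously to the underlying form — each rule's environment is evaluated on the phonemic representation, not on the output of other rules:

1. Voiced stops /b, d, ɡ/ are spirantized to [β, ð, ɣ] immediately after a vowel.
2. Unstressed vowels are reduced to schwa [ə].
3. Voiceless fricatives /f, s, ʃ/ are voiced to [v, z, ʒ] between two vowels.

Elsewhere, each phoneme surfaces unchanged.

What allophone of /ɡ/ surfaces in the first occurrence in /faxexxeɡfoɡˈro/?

[ɣ]

Rule 1 applies to /ɡ/ (between /e/ and /f/: immediately after a vowel) → [ɣ].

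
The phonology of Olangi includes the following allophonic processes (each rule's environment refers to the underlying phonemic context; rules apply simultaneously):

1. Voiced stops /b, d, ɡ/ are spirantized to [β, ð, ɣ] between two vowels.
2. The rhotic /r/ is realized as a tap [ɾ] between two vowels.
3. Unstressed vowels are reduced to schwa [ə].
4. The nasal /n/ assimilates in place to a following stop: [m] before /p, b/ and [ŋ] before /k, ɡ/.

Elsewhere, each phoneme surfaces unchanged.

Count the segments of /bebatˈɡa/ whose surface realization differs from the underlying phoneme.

Segments that undergo a rule: /e/ → [ə] (rule 3); /b/ → [β] (rule 1); /a/ → [ə] (rule 3).
All other segments surface unchanged.

3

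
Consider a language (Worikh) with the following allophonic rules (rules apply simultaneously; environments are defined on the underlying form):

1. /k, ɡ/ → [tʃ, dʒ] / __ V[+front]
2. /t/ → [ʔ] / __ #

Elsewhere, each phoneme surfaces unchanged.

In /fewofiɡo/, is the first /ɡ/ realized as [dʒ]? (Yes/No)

/ɡ/ — between /i/ and /o/; rule 1 does not apply here → [ɡ].
The actual realization is [ɡ], not [dʒ].

No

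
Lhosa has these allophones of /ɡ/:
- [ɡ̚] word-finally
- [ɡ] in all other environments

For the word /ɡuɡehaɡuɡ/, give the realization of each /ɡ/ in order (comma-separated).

[ɡ], [ɡ], [ɡ], [ɡ̚]

Occurrence 1 (position 1): no conditioning environment matches → elsewhere allophone [ɡ].
Occurrence 2 (position 3): no conditioning environment matches → elsewhere allophone [ɡ].
Occurrence 3 (position 7): no conditioning environment matches → elsewhere allophone [ɡ].
Occurrence 4 (position 9): word-finally → [ɡ̚].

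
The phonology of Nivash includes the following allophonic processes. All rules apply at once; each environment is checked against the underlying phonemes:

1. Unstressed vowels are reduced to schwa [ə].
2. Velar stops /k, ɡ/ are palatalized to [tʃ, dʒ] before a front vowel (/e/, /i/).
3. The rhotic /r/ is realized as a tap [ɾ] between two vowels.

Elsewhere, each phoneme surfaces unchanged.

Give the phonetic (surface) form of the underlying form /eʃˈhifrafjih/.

/e/ (word-initial): in an unstressed syllable, so rule 1 applies → [ə].
/ʃ/ — not in any rule's target class → [ʃ].
/h/ — not in any rule's target class → [h].
/i/ (between /h/ and /f/) is in the target of rule 1 but the environment (in an unstressed syllable) is not met → [i].
/f/ (between /i/ and /r/) is unaffected → [f].
/r/ (between /f/ and /a/) fails the environment for rule 3, so it stays [r].
Rule 1 applies to /a/ (between /r/ and /f/: in an unstressed syllable) → [ə].
/f/ — not in any rule's target class → [f].
/j/ (between /f/ and /i/): no rule targets it → [j].
/i/ — between /j/ and /h/, in an unstressed syllable — surfaces as [ə] (rule 1).
/h/ stays [h].

[əʃˈhifrəfjəh]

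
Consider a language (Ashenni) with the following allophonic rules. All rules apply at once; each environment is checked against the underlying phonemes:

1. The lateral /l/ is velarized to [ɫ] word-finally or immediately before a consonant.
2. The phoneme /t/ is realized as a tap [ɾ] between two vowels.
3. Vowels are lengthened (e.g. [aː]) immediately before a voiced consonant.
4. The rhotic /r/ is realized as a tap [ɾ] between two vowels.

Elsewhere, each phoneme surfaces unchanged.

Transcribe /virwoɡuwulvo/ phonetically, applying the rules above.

[viːrwoːɡuːwuːɫvo]

/v/ (word-initial): no rule targets it → [v].
/i/ meets the environment for rule 3 (before a voiced consonant) → [iː].
/r/ (between /i/ and /w/) fails the environment for rule 4, so it stays [r].
/w/ stays [w].
/o/ (between /w/ and /ɡ/): before a voiced consonant, so rule 3 applies → [oː].
/ɡ/ — not in any rule's target class → [ɡ].
/u/ (between /ɡ/ and /w/) occurs before a voiced consonant → [uː] by rule 3.
/w/ — not in any rule's target class → [w].
/u/ meets the environment for rule 3 (before a voiced consonant) → [uː].
Rule 1 applies to /l/ (between /u/ and /v/: word-finally or immediately before a consonant) → [ɫ].
/v/ — not in any rule's target class → [v].
/o/ (word-final) fails the environment for rule 3, so it stays [o].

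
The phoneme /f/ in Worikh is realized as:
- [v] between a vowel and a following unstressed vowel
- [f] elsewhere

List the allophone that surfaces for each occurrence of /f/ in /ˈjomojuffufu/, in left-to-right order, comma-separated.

[f], [f], [v]

Occurrence 1 (position 7): no conditioning environment matches → elsewhere allophone [f].
Occurrence 2 (position 8): no conditioning environment matches → elsewhere allophone [f].
Occurrence 3 (position 10): between a vowel and a following unstressed vowel → [v].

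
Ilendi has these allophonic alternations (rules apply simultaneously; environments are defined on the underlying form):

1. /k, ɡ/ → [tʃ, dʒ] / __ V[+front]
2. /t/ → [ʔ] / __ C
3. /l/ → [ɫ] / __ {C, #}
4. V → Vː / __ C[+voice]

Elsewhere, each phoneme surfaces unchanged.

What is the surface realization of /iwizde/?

[iːwiːzde]

/i/ — word-initial, before a voiced consonant — surfaces as [iː] (rule 4).
/w/ — not in any rule's target class → [w].
/i/ meets the environment for rule 4 (before a voiced consonant) → [iː].
/z/ (between /i/ and /d/) is unaffected → [z].
/d/ — not in any rule's target class → [d].
/e/ (word-final) fails the environment for rule 4, so it stays [e].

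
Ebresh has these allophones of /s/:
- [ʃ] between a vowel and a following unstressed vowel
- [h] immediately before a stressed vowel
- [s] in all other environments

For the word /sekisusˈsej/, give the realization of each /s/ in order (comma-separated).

Occurrence 1 (position 1): no conditioning environment matches → elsewhere allophone [s].
Occurrence 2 (position 5): between a vowel and a following unstressed vowel → [ʃ].
Occurrence 3 (position 7): no conditioning environment matches → elsewhere allophone [s].
Occurrence 4 (position 8): immediately before a stressed vowel → [h].

[s], [ʃ], [s], [h]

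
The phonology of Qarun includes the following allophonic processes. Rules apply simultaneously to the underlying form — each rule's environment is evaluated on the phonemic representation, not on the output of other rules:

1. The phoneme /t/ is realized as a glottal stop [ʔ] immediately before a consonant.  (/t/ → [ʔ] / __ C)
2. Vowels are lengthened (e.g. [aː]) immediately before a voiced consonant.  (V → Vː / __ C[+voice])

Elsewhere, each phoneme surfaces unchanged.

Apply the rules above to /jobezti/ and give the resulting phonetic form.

/j/ stays [j].
/o/ (between /j/ and /b/): before a voiced consonant, so rule 2 applies → [oː].
/b/ (between /o/ and /e/) is unaffected → [b].
/e/ meets the environment for rule 2 (before a voiced consonant) → [eː].
/z/ stays [z].
/t/ (between /z/ and /i/) is in the target of rule 1 but the environment (immediately before a consonant) is not met → [t].
/i/ (word-final): rule 2 targets it, but not before a voiced consonant → unchanged [i].

[joːbeːzti]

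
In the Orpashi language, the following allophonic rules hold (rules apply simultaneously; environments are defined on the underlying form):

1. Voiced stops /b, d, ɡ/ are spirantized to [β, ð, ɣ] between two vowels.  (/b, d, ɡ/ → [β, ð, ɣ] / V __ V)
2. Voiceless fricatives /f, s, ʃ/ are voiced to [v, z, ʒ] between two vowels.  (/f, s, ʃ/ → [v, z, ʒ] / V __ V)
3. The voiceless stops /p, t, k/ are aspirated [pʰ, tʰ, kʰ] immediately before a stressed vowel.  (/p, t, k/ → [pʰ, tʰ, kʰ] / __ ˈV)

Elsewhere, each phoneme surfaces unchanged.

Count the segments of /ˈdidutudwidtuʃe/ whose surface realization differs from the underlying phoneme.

Segments that undergo a rule: /d/ → [ð] (rule 1); /ʃ/ → [ʒ] (rule 2).
All other segments surface unchanged.

2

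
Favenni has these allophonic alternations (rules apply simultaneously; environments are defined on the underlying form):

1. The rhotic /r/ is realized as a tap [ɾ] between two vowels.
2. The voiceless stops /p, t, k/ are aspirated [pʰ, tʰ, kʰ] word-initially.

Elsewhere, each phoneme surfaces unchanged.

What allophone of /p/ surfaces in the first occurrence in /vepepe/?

/p/ (between /e/ and /e/) fails the environment for rule 2, so it stays [p].

[p]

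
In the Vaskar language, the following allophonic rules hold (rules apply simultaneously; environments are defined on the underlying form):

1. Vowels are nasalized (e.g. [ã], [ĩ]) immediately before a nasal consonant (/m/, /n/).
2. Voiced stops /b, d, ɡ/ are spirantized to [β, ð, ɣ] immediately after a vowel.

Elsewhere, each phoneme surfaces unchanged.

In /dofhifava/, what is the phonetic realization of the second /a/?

/a/ (word-final) fails the environment for rule 1, so it stays [a].

[a]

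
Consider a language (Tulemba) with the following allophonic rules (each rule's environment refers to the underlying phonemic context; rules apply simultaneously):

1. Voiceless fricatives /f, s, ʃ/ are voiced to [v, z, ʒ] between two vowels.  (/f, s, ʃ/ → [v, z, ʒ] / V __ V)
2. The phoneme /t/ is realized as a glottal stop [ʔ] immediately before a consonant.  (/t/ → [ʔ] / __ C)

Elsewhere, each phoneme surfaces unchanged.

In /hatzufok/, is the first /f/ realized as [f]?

No

/f/ (between /u/ and /o/): between two vowels, so rule 1 applies → [v].
The actual realization is [v], not [f].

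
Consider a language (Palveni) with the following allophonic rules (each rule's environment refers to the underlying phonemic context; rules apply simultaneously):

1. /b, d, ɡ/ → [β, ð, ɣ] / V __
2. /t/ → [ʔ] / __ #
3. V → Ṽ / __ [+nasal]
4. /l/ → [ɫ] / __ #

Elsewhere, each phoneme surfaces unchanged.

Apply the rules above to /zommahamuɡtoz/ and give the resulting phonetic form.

/z/ (word-initial) is unaffected → [z].
/o/ (between /z/ and /m/): before a nasal consonant, so rule 3 applies → [õ].
/m/ — not in any rule's target class → [m].
/m/ (between /m/ and /a/): no rule targets it → [m].
/a/ — between /m/ and /h/; rule 3 does not apply here → [a].
/h/ (between /a/ and /a/) is unaffected → [h].
/a/ meets the environment for rule 3 (before a nasal consonant) → [ã].
/m/ stays [m].
/u/ (between /m/ and /ɡ/) is in the target of rule 3 but the environment (before a nasal consonant) is not met → [u].
Rule 1 applies to /ɡ/ (between /u/ and /t/: immediately after a vowel) → [ɣ].
/t/ (between /ɡ/ and /o/): rule 2 targets it, but not word-finally → unchanged [t].
/o/ (between /t/ and /z/): rule 3 targets it, but not before a nasal consonant → unchanged [o].
/z/ — not in any rule's target class → [z].

[zõmmahãmuɣtoz]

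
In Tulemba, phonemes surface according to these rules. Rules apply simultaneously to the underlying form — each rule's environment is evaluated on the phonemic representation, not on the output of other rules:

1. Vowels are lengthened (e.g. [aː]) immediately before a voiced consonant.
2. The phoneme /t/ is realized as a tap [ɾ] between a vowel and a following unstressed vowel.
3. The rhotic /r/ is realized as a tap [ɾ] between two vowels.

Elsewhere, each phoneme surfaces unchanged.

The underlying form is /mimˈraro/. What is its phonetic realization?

[miːmˈraːɾo]

/i/ meets the environment for rule 1 (before a voiced consonant) → [iː].
/r/ — between /m/ and /a/; rule 3 does not apply here → [r].
/a/ — between /r/ and /r/, before a voiced consonant — surfaces as [aː] (rule 1).
/r/ (between /a/ and /o/): between two vowels, so rule 3 applies → [ɾ].
/o/ — word-final; rule 1 does not apply here → [o].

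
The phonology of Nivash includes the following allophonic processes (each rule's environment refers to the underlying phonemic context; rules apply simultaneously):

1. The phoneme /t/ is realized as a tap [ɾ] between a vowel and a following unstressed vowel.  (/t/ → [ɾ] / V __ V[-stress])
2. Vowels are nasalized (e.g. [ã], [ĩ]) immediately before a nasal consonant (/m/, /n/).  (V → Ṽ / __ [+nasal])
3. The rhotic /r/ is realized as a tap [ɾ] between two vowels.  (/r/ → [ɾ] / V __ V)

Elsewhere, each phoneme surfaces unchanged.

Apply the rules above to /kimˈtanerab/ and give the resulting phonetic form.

[kĩmˈtãneɾab]

/k/ stays [k].
/i/ (between /k/ and /m/) occurs before a nasal consonant → [ĩ] by rule 2.
/m/ stays [m].
/t/ — between /m/ and /a/; rule 1 does not apply here → [t].
/a/ meets the environment for rule 2 (before a nasal consonant) → [ã].
/n/ (between /a/ and /e/) is unaffected → [n].
/e/ (between /n/ and /r/) is in the target of rule 2 but the environment (before a nasal consonant) is not met → [e].
/r/ meets the environment for rule 3 (between two vowels) → [ɾ].
/a/ — between /r/ and /b/; rule 2 does not apply here → [a].
/b/ — not in any rule's target class → [b].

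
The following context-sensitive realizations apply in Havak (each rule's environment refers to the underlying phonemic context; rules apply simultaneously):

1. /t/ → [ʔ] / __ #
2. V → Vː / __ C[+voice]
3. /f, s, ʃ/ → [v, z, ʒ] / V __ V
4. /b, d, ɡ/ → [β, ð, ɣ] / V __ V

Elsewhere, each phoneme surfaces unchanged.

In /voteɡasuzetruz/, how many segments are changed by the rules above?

Segments that undergo a rule: /e/ → [eː] (rule 2); /ɡ/ → [ɣ] (rule 4); /s/ → [z] (rule 3); /u/ → [uː] (rule 2); /u/ → [uː] (rule 2).
All other segments surface unchanged.

5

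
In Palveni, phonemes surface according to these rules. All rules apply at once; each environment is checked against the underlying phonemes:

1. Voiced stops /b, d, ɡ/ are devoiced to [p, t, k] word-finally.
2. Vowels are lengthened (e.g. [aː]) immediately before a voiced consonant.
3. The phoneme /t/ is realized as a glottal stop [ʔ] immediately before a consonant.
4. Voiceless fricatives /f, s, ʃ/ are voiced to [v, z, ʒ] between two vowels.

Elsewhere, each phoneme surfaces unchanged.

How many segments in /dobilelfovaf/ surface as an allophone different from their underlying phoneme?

Segments that undergo a rule: /o/ → [oː] (rule 2); /i/ → [iː] (rule 2); /e/ → [eː] (rule 2); /o/ → [oː] (rule 2).
All other segments surface unchanged.

4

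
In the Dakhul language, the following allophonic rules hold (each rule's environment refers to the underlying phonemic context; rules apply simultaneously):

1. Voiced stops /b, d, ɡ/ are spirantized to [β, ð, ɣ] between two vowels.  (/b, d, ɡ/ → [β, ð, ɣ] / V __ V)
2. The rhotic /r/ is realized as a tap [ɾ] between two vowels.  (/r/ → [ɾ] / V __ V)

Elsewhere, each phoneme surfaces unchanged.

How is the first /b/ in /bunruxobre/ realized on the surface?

[b]

/b/ (word-initial) fails the environment for rule 1, so it stays [b].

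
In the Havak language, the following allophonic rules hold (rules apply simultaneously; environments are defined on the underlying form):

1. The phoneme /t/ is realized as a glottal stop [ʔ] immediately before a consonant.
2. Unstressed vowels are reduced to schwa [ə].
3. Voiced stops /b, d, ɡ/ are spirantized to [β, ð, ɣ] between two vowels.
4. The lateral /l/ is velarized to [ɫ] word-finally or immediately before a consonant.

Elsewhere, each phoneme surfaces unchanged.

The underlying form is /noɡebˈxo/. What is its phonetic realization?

/n/ stays [n].
/o/ — between /n/ and /ɡ/, in an unstressed syllable — surfaces as [ə] (rule 2).
/ɡ/ — between /o/ and /e/, between two vowels — surfaces as [ɣ] (rule 3).
/e/ (between /ɡ/ and /b/): in an unstressed syllable, so rule 2 applies → [ə].
/b/ (between /e/ and /x/) is in the target of rule 3 but the environment (between two vowels) is not met → [b].
/x/ (between /b/ and /o/) is unaffected → [x].
/o/ (word-final): rule 2 targets it, but not in an unstressed syllable → unchanged [o].

[nəɣəbˈxo]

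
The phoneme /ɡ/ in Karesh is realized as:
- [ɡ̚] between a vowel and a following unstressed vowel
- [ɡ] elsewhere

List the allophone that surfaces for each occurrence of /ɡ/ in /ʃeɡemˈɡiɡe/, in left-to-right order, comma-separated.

Occurrence 1 (position 3): between a vowel and a following unstressed vowel → [ɡ̚].
Occurrence 2 (position 6): no conditioning environment matches → elsewhere allophone [ɡ].
Occurrence 3 (position 8): between a vowel and a following unstressed vowel → [ɡ̚].

[ɡ̚], [ɡ], [ɡ̚]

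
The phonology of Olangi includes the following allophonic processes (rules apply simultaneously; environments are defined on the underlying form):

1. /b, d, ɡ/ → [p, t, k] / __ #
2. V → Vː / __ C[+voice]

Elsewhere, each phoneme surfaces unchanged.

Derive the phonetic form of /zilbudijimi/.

[ziːlbuːdiːjiːmi]

/z/ (word-initial): no rule targets it → [z].
/i/ — between /z/ and /l/, before a voiced consonant — surfaces as [iː] (rule 2).
/l/ (between /i/ and /b/) is unaffected → [l].
/b/ (between /l/ and /u/): rule 1 targets it, but not word-finally → unchanged [b].
/u/ (between /b/ and /d/): before a voiced consonant, so rule 2 applies → [uː].
/d/ — between /u/ and /i/; rule 1 does not apply here → [d].
/i/ — between /d/ and /j/, before a voiced consonant — surfaces as [iː] (rule 2).
/j/ (between /i/ and /i/) is unaffected → [j].
/i/ (between /j/ and /m/) occurs before a voiced consonant → [iː] by rule 2.
/m/ (between /i/ and /i/): no rule targets it → [m].
/i/ (word-final): rule 2 targets it, but not before a voiced consonant → unchanged [i].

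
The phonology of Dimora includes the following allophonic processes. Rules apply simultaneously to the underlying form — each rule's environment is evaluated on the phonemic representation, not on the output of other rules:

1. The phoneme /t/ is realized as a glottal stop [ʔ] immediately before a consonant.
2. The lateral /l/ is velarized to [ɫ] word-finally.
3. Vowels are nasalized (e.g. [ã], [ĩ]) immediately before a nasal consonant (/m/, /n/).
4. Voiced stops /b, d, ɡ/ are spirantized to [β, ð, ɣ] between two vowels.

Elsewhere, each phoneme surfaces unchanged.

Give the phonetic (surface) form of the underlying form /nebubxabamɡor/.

[neβubxaβãmɡor]

/e/ (between /n/ and /b/): rule 3 targets it, but not before a nasal consonant → unchanged [e].
/b/ (between /e/ and /u/) occurs between two vowels → [β] by rule 4.
/u/ — between /b/ and /b/; rule 3 does not apply here → [u].
/b/ (between /u/ and /x/) is in the target of rule 4 but the environment (between two vowels) is not met → [b].
/a/ (between /x/ and /b/) is in the target of rule 3 but the environment (before a nasal consonant) is not met → [a].
/b/ meets the environment for rule 4 (between two vowels) → [β].
/a/ (between /b/ and /m/) occurs before a nasal consonant → [ã] by rule 3.
/ɡ/ (between /m/ and /o/) is in the target of rule 4 but the environment (between two vowels) is not met → [ɡ].
/o/ (between /ɡ/ and /r/): rule 3 targets it, but not before a nasal consonant → unchanged [o].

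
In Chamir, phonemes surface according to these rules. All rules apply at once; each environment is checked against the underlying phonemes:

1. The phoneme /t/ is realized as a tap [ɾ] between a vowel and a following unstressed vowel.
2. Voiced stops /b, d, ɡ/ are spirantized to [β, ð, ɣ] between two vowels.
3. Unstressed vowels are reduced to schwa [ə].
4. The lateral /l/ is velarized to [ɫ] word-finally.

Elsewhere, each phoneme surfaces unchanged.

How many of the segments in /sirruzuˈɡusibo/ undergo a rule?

Segments that undergo a rule: /i/ → [ə] (rule 3); /u/ → [ə] (rule 3); /u/ → [ə] (rule 3); /ɡ/ → [ɣ] (rule 2); /i/ → [ə] (rule 3); /b/ → [β] (rule 2); /o/ → [ə] (rule 3).
All other segments surface unchanged.

7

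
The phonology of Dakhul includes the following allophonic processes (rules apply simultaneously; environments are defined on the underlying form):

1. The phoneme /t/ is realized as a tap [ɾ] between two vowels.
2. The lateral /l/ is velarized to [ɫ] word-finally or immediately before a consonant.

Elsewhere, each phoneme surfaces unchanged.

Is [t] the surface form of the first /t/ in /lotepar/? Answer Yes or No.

/t/ — between /o/ and /e/, between two vowels — surfaces as [ɾ] (rule 1).
The actual realization is [ɾ], not [t].

No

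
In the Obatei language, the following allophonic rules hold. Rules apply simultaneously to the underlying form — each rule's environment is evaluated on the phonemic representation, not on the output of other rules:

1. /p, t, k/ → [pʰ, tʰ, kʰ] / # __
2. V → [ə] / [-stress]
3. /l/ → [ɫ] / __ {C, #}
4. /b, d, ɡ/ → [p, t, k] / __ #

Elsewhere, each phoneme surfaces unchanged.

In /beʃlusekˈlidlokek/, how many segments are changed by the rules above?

Segments that undergo a rule: /e/ → [ə] (rule 2); /u/ → [ə] (rule 2); /e/ → [ə] (rule 2); /o/ → [ə] (rule 2); /e/ → [ə] (rule 2).
All other segments surface unchanged.

5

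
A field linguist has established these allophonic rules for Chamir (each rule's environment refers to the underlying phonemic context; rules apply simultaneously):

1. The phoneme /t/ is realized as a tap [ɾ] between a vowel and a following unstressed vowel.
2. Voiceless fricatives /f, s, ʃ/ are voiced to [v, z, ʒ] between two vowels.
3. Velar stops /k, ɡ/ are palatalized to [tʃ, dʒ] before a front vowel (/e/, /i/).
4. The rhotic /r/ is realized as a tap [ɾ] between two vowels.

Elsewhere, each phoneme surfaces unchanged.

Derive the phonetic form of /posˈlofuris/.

/p/ stays [p].
/o/ stays [o].
/s/ (between /o/ and /l/): rule 2 targets it, but not between two vowels → unchanged [s].
/l/ stays [l].
/o/ (between /l/ and /f/): no rule targets it → [o].
/f/ — between /o/ and /u/, between two vowels — surfaces as [v] (rule 2).
/u/ (between /f/ and /r/) is unaffected → [u].
/r/ (between /u/ and /i/): between two vowels, so rule 4 applies → [ɾ].
/i/ — not in any rule's target class → [i].
/s/ (word-final) is in the target of rule 2 but the environment (between two vowels) is not met → [s].

[posˈlovuɾis]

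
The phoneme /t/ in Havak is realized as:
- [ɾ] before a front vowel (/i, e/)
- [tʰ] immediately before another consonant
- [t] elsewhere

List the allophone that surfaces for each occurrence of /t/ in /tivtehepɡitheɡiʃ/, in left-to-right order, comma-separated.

Occurrence 1 (position 1): before a front vowel (/i, e/) → [ɾ].
Occurrence 2 (position 4): before a front vowel (/i, e/) → [ɾ].
Occurrence 3 (position 11): immediately before another consonant → [tʰ].

[ɾ], [ɾ], [tʰ]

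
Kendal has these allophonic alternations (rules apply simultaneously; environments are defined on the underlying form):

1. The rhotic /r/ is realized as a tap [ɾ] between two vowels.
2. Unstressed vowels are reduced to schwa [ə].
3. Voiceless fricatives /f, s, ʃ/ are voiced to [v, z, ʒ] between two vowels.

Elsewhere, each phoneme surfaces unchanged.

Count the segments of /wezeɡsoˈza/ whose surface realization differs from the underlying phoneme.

Segments that undergo a rule: /e/ → [ə] (rule 2); /e/ → [ə] (rule 2); /o/ → [ə] (rule 2).
All other segments surface unchanged.

3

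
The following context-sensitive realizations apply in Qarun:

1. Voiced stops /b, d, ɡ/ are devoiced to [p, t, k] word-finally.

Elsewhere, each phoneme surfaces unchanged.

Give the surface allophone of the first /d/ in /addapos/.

[d]

/d/ (between /a/ and /d/) fails the environment for rule 1, so it stays [d].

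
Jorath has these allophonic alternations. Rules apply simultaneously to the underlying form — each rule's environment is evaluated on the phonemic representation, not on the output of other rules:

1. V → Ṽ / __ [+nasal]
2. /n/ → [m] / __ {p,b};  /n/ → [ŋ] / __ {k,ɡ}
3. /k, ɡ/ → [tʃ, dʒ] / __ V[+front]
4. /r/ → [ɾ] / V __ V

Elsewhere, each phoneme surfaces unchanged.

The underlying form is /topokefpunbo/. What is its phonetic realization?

/t/ (word-initial) is unaffected → [t].
/o/ (between /t/ and /p/) fails the environment for rule 1, so it stays [o].
/p/ (between /o/ and /o/): no rule targets it → [p].
/o/ (between /p/ and /k/) is in the target of rule 1 but the environment (before a nasal consonant) is not met → [o].
Rule 3 applies to /k/ (between /o/ and /e/: before a front vowel) → [tʃ].
/e/ — between /k/ and /f/; rule 1 does not apply here → [e].
/f/ stays [f].
/p/ — not in any rule's target class → [p].
/u/ meets the environment for rule 1 (before a nasal consonant) → [ũ].
/n/ meets the environment for rule 2 (before a labial or velar stop) → [m].
/b/ (between /n/ and /o/) is unaffected → [b].
/o/ (word-final) is in the target of rule 1 but the environment (before a nasal consonant) is not met → [o].

[topotʃefpũmbo]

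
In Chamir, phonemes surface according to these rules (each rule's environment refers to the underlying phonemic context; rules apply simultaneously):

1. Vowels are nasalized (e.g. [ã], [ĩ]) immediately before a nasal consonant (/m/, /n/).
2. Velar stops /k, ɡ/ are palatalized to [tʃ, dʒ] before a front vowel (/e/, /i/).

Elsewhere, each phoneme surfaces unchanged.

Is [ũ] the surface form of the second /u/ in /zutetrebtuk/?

No

/u/ (between /t/ and /k/) fails the environment for rule 1, so it stays [u].
The actual realization is [u], not [ũ].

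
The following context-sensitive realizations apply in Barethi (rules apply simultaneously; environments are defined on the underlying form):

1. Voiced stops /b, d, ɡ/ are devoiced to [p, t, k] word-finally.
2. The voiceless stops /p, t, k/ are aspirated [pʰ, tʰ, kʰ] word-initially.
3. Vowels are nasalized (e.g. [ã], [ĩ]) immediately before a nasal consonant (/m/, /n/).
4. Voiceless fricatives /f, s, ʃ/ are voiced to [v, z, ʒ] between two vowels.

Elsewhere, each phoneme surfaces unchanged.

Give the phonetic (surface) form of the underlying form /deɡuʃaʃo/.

/d/ (word-initial): rule 1 targets it, but not word-finally → unchanged [d].
/e/ (between /d/ and /ɡ/) is in the target of rule 3 but the environment (before a nasal consonant) is not met → [e].
/ɡ/ (between /e/ and /u/) fails the environment for rule 1, so it stays [ɡ].
/u/ (between /ɡ/ and /ʃ/) is in the target of rule 3 but the environment (before a nasal consonant) is not met → [u].
/ʃ/ (between /u/ and /a/) occurs between two vowels → [ʒ] by rule 4.
/a/ (between /ʃ/ and /ʃ/) is in the target of rule 3 but the environment (before a nasal consonant) is not met → [a].
/ʃ/ meets the environment for rule 4 (between two vowels) → [ʒ].
/o/ — word-final; rule 3 does not apply here → [o].

[deɡuʒaʒo]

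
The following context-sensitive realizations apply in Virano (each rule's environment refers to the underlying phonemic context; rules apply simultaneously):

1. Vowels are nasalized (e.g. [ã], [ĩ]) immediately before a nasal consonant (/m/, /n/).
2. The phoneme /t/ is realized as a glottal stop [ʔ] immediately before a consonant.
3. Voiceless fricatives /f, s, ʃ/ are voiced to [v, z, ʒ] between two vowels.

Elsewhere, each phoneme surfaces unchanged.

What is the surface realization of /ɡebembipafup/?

/ɡ/ (word-initial): no rule targets it → [ɡ].
/e/ (between /ɡ/ and /b/) is in the target of rule 1 but the environment (before a nasal consonant) is not met → [e].
/b/ stays [b].
/e/ (between /b/ and /m/) occurs before a nasal consonant → [ẽ] by rule 1.
/m/ (between /e/ and /b/) is unaffected → [m].
/b/ (between /m/ and /i/) is unaffected → [b].
/i/ (between /b/ and /p/) fails the environment for rule 1, so it stays [i].
/p/ (between /i/ and /a/) is unaffected → [p].
/a/ (between /p/ and /f/) fails the environment for rule 1, so it stays [a].
/f/ (between /a/ and /u/): between two vowels, so rule 3 applies → [v].
/u/ (between /f/ and /p/) fails the environment for rule 1, so it stays [u].
/p/ — not in any rule's target class → [p].

[ɡebẽmbipavup]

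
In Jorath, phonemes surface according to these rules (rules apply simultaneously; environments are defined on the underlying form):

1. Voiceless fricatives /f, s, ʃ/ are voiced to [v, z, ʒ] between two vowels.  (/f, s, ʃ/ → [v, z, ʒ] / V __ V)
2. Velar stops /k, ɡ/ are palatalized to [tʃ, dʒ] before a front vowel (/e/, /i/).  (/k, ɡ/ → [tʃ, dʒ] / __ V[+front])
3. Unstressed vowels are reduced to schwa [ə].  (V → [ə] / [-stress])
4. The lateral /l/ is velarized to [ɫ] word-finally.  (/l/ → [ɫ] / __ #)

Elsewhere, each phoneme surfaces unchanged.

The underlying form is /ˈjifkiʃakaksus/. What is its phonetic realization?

[ˈjiftʃəʒəkəksəs]

/i/ (between /j/ and /f/) is in the target of rule 3 but the environment (in an unstressed syllable) is not met → [i].
/f/ (between /i/ and /k/) fails the environment for rule 1, so it stays [f].
Rule 2 applies to /k/ (between /f/ and /i/: before a front vowel) → [tʃ].
/i/ meets the environment for rule 3 (in an unstressed syllable) → [ə].
Rule 1 applies to /ʃ/ (between /i/ and /a/: between two vowels) → [ʒ].
/a/ (between /ʃ/ and /k/): in an unstressed syllable, so rule 3 applies → [ə].
/k/ — between /a/ and /a/; rule 2 does not apply here → [k].
/a/ — between /k/ and /k/, in an unstressed syllable — surfaces as [ə] (rule 3).
/k/ (between /a/ and /s/) fails the environment for rule 2, so it stays [k].
/s/ (between /k/ and /u/) is in the target of rule 1 but the environment (between two vowels) is not met → [s].
Rule 3 applies to /u/ (between /s/ and /s/: in an unstressed syllable) → [ə].
/s/ (word-final) fails the environment for rule 1, so it stays [s].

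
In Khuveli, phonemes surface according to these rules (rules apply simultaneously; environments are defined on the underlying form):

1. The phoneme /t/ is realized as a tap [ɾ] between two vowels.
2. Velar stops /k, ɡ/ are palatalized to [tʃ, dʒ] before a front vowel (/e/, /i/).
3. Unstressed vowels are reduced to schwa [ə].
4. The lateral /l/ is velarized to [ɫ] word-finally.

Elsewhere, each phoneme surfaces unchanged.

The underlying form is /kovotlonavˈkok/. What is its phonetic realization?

/k/ (word-initial): rule 2 targets it, but not before a front vowel → unchanged [k].
Rule 3 applies to /o/ (between /k/ and /v/: in an unstressed syllable) → [ə].
/o/ — between /v/ and /t/, in an unstressed syllable — surfaces as [ə] (rule 3).
/t/ — between /o/ and /l/; rule 1 does not apply here → [t].
/l/ (between /t/ and /o/) is in the target of rule 4 but the environment (word-finally) is not met → [l].
Rule 3 applies to /o/ (between /l/ and /n/: in an unstressed syllable) → [ə].
/a/ (between /n/ and /v/) occurs in an unstressed syllable → [ə] by rule 3.
/k/ (between /v/ and /o/) fails the environment for rule 2, so it stays [k].
/o/ (between /k/ and /k/) fails the environment for rule 3, so it stays [o].
/k/ (word-final) is in the target of rule 2 but the environment (before a front vowel) is not met → [k].

[kəvətlənəvˈkok]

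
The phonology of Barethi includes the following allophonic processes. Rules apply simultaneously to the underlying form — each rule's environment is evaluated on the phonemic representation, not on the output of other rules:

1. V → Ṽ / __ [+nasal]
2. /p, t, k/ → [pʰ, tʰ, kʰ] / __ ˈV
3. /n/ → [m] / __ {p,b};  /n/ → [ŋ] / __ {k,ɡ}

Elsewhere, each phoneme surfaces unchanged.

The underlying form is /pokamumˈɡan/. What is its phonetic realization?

[pokãmũmˈɡãn]

/p/ (word-initial): rule 2 targets it, but not immediately before a stressed vowel → unchanged [p].
/o/ (between /p/ and /k/): rule 1 targets it, but not before a nasal consonant → unchanged [o].
/k/ (between /o/ and /a/) fails the environment for rule 2, so it stays [k].
/a/ (between /k/ and /m/): before a nasal consonant, so rule 1 applies → [ã].
/m/ stays [m].
/u/ meets the environment for rule 1 (before a nasal consonant) → [ũ].
/m/ stays [m].
/ɡ/ (between /m/ and /a/) is unaffected → [ɡ].
/a/ (between /ɡ/ and /n/) occurs before a nasal consonant → [ã] by rule 1.
/n/ (word-final) fails the environment for rule 3, so it stays [n].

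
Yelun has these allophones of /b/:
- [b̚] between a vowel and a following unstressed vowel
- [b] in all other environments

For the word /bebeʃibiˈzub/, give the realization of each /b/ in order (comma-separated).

[b], [b̚], [b̚], [b]

Occurrence 1 (position 1): no conditioning environment matches → elsewhere allophone [b].
Occurrence 2 (position 3): between a vowel and a following unstressed vowel → [b̚].
Occurrence 3 (position 7): between a vowel and a following unstressed vowel → [b̚].
Occurrence 4 (position 11): no conditioning environment matches → elsewhere allophone [b].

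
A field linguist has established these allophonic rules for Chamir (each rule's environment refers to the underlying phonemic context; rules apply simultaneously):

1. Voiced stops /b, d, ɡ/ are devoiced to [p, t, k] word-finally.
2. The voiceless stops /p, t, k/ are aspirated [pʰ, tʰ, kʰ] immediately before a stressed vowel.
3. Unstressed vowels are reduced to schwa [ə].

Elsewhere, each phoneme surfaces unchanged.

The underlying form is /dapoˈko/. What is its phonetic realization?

[dəpəˈkʰo]

/d/ (word-initial) fails the environment for rule 1, so it stays [d].
/a/ (between /d/ and /p/) occurs in an unstressed syllable → [ə] by rule 3.
/p/ — between /a/ and /o/; rule 2 does not apply here → [p].
Rule 3 applies to /o/ (between /p/ and /k/: in an unstressed syllable) → [ə].
Rule 2 applies to /k/ (between /o/ and /o/: immediately before a stressed vowel) → [kʰ].
/o/ (word-final) is in the target of rule 3 but the environment (in an unstressed syllable) is not met → [o].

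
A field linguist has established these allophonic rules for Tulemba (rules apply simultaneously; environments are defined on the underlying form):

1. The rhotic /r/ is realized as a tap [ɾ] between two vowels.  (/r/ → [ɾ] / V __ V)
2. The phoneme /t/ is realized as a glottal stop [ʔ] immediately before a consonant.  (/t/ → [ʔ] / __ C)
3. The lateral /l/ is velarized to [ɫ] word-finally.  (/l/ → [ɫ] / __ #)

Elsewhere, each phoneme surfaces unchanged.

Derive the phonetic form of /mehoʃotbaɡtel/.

/t/ (between /o/ and /b/): immediately before a consonant, so rule 2 applies → [ʔ].
/t/ — between /ɡ/ and /e/; rule 2 does not apply here → [t].
/l/ (word-final): word-finally, so rule 3 applies → [ɫ].

[mehoʃoʔbaɡteɫ]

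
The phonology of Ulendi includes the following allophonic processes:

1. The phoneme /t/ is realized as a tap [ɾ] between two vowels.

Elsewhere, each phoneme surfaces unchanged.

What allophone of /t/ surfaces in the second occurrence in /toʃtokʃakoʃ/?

[t]

/t/ (between /ʃ/ and /o/): rule 1 targets it, but not between two vowels → unchanged [t].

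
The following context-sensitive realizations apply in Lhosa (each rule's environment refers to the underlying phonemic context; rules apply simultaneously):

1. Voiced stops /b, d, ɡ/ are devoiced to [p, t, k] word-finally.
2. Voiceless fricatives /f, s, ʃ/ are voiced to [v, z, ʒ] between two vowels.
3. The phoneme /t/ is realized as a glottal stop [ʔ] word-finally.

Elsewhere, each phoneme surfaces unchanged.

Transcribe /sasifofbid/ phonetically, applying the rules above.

[sazivofbit]

/s/ (word-initial): rule 2 targets it, but not between two vowels → unchanged [s].
/a/ (between /s/ and /s/) is unaffected → [a].
/s/ meets the environment for rule 2 (between two vowels) → [z].
/i/ (between /s/ and /f/): no rule targets it → [i].
Rule 2 applies to /f/ (between /i/ and /o/: between two vowels) → [v].
/o/ (between /f/ and /f/) is unaffected → [o].
/f/ (between /o/ and /b/) fails the environment for rule 2, so it stays [f].
/b/ (between /f/ and /i/) fails the environment for rule 1, so it stays [b].
/i/ (between /b/ and /d/) is unaffected → [i].
/d/ (word-final): word-finally, so rule 1 applies → [t].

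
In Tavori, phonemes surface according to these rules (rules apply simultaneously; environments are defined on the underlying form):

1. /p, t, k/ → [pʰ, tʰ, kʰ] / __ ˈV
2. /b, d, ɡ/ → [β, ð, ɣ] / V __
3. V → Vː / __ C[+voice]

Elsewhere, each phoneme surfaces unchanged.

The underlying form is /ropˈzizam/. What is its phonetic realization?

[ropˈziːzaːm]

/r/ — not in any rule's target class → [r].
/o/ (between /r/ and /p/): rule 3 targets it, but not before a voiced consonant → unchanged [o].
/p/ (between /o/ and /z/) fails the environment for rule 1, so it stays [p].
/z/ (between /p/ and /i/) is unaffected → [z].
/i/ (between /z/ and /z/) occurs before a voiced consonant → [iː] by rule 3.
/z/ — not in any rule's target class → [z].
/a/ — between /z/ and /m/, before a voiced consonant — surfaces as [aː] (rule 3).
/m/ stays [m].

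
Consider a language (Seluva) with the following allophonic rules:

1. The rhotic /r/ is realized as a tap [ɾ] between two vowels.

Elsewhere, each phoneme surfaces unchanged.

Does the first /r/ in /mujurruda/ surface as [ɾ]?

No

/r/ (between /u/ and /r/) is in the target of rule 1 but the environment (between two vowels) is not met → [r].
The actual realization is [r], not [ɾ].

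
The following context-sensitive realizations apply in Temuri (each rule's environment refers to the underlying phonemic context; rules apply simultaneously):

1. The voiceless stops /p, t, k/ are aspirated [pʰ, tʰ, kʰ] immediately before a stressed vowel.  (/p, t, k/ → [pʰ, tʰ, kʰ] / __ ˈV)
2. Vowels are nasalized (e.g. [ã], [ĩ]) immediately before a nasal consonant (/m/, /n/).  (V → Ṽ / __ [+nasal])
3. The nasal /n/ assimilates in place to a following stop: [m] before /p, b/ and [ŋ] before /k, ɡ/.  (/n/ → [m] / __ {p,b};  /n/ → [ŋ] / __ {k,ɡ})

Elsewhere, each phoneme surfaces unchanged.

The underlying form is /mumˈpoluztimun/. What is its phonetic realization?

/m/ — not in any rule's target class → [m].
/u/ (between /m/ and /m/) occurs before a nasal consonant → [ũ] by rule 2.
/m/ stays [m].
/p/ (between /m/ and /o/): immediately before a stressed vowel, so rule 1 applies → [pʰ].
/o/ (between /p/ and /l/) fails the environment for rule 2, so it stays [o].
/l/ — not in any rule's target class → [l].
/u/ — between /l/ and /z/; rule 2 does not apply here → [u].
/z/ (between /u/ and /t/): no rule targets it → [z].
/t/ (between /z/ and /i/) fails the environment for rule 1, so it stays [t].
/i/ meets the environment for rule 2 (before a nasal consonant) → [ĩ].
/m/ (between /i/ and /u/) is unaffected → [m].
/u/ (between /m/ and /n/): before a nasal consonant, so rule 2 applies → [ũ].
/n/ (word-final): rule 3 targets it, but not before a labial or velar stop → unchanged [n].

[mũmˈpʰoluztĩmũn]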